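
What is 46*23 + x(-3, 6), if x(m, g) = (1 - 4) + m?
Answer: 1052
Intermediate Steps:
x(m, g) = -3 + m
46*23 + x(-3, 6) = 46*23 + (-3 - 3) = 1058 - 6 = 1052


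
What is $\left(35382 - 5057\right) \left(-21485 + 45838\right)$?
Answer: $738504725$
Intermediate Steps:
$\left(35382 - 5057\right) \left(-21485 + 45838\right) = 30325 \cdot 24353 = 738504725$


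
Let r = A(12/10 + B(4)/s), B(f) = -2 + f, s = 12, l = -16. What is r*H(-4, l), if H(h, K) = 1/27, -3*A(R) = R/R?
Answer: -1/81 ≈ -0.012346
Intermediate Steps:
A(R) = -⅓ (A(R) = -R/(3*R) = -⅓*1 = -⅓)
H(h, K) = 1/27
r = -⅓ ≈ -0.33333
r*H(-4, l) = -⅓*1/27 = -1/81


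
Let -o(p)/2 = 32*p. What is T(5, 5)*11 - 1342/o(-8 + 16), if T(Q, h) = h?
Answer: 14751/256 ≈ 57.621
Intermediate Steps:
o(p) = -64*p
T(5, 5)*11 - 1342/o(-8 + 16) = 5*11 - 1342*(-1/(64*(-8 + 16))) = 55 - 1342/((-64*8)) = 55 - 1342/(-512) = 55 - 1342*(-1/512) = 55 + 671/256 = 14751/256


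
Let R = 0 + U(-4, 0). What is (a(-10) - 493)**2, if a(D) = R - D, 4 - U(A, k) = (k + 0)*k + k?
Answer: 229441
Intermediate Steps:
U(A, k) = 4 - k - k**2 (U(A, k) = 4 - ((k + 0)*k + k) = 4 - (k*k + k) = 4 - (k**2 + k) = 4 - (k + k**2) = 4 + (-k - k**2) = 4 - k - k**2)
R = 4 (R = 0 + (4 - 1*0 - 1*0**2) = 0 + (4 + 0 - 1*0) = 0 + (4 + 0 + 0) = 0 + 4 = 4)
a(D) = 4 - D
(a(-10) - 493)**2 = ((4 - 1*(-10)) - 493)**2 = ((4 + 10) - 493)**2 = (14 - 493)**2 = (-479)**2 = 229441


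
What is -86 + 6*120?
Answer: 634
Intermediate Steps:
-86 + 6*120 = -86 + 720 = 634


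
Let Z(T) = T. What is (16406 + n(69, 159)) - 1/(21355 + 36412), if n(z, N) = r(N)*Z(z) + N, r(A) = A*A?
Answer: 101725029717/57767 ≈ 1.7610e+6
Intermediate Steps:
r(A) = A²
n(z, N) = N + z*N² (n(z, N) = N²*z + N = z*N² + N = N + z*N²)
(16406 + n(69, 159)) - 1/(21355 + 36412) = (16406 + 159*(1 + 159*69)) - 1/(21355 + 36412) = (16406 + 159*(1 + 10971)) - 1/57767 = (16406 + 159*10972) - 1*1/57767 = (16406 + 1744548) - 1/57767 = 1760954 - 1/57767 = 101725029717/57767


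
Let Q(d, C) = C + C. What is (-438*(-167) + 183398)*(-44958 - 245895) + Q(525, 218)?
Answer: -74616591596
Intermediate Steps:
Q(d, C) = 2*C
(-438*(-167) + 183398)*(-44958 - 245895) + Q(525, 218) = (-438*(-167) + 183398)*(-44958 - 245895) + 2*218 = (73146 + 183398)*(-290853) + 436 = 256544*(-290853) + 436 = -74616592032 + 436 = -74616591596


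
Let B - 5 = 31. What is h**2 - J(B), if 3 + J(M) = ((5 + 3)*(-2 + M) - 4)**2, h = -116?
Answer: -58365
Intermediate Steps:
B = 36 (B = 5 + 31 = 36)
J(M) = -3 + (-20 + 8*M)**2 (J(M) = -3 + ((5 + 3)*(-2 + M) - 4)**2 = -3 + (8*(-2 + M) - 4)**2 = -3 + ((-16 + 8*M) - 4)**2 = -3 + (-20 + 8*M)**2)
h**2 - J(B) = (-116)**2 - (-3 + 16*(-5 + 2*36)**2) = 13456 - (-3 + 16*(-5 + 72)**2) = 13456 - (-3 + 16*67**2) = 13456 - (-3 + 16*4489) = 13456 - (-3 + 71824) = 13456 - 1*71821 = 13456 - 71821 = -58365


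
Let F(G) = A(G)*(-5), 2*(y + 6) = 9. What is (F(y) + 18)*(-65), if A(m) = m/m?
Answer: -845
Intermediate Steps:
A(m) = 1
y = -3/2 (y = -6 + (½)*9 = -6 + 9/2 = -3/2 ≈ -1.5000)
F(G) = -5 (F(G) = 1*(-5) = -5)
(F(y) + 18)*(-65) = (-5 + 18)*(-65) = 13*(-65) = -845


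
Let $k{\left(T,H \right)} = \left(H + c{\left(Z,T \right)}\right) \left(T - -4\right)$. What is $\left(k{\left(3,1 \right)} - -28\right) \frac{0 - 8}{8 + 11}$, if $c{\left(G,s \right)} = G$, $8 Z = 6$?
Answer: $- \frac{322}{19} \approx -16.947$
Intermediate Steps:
$Z = \frac{3}{4}$ ($Z = \frac{1}{8} \cdot 6 = \frac{3}{4} \approx 0.75$)
$k{\left(T,H \right)} = \left(4 + T\right) \left(\frac{3}{4} + H\right)$ ($k{\left(T,H \right)} = \left(H + \frac{3}{4}\right) \left(T - -4\right) = \left(\frac{3}{4} + H\right) \left(T + 4\right) = \left(\frac{3}{4} + H\right) \left(4 + T\right) = \left(4 + T\right) \left(\frac{3}{4} + H\right)$)
$\left(k{\left(3,1 \right)} - -28\right) \frac{0 - 8}{8 + 11} = \left(\left(3 + 4 \cdot 1 + \frac{3}{4} \cdot 3 + 1 \cdot 3\right) - -28\right) \frac{0 - 8}{8 + 11} = \left(\left(3 + 4 + \frac{9}{4} + 3\right) + 28\right) \left(- \frac{8}{19}\right) = \left(\frac{49}{4} + 28\right) \left(\left(-8\right) \frac{1}{19}\right) = \frac{161}{4} \left(- \frac{8}{19}\right) = - \frac{322}{19}$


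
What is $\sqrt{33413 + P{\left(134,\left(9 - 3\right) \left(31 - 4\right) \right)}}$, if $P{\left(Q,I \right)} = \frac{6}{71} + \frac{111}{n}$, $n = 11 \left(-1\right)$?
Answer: $\frac{\sqrt{20374523378}}{781} \approx 182.76$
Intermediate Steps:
$n = -11$
$P{\left(Q,I \right)} = - \frac{7815}{781}$ ($P{\left(Q,I \right)} = \frac{6}{71} + \frac{111}{-11} = 6 \cdot \frac{1}{71} + 111 \left(- \frac{1}{11}\right) = \frac{6}{71} - \frac{111}{11} = - \frac{7815}{781}$)
$\sqrt{33413 + P{\left(134,\left(9 - 3\right) \left(31 - 4\right) \right)}} = \sqrt{33413 - \frac{7815}{781}} = \sqrt{\frac{26087738}{781}} = \frac{\sqrt{20374523378}}{781}$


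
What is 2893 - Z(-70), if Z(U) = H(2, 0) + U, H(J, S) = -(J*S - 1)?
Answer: 2962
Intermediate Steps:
H(J, S) = 1 - J*S (H(J, S) = -(-1 + J*S) = 1 - J*S)
Z(U) = 1 + U (Z(U) = (1 - 1*2*0) + U = (1 + 0) + U = 1 + U)
2893 - Z(-70) = 2893 - (1 - 70) = 2893 - 1*(-69) = 2893 + 69 = 2962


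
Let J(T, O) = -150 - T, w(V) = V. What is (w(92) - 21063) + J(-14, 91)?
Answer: -21107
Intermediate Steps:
(w(92) - 21063) + J(-14, 91) = (92 - 21063) + (-150 - 1*(-14)) = -20971 + (-150 + 14) = -20971 - 136 = -21107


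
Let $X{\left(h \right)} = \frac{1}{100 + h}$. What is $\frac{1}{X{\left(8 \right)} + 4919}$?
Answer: $\frac{108}{531253} \approx 0.00020329$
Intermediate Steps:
$\frac{1}{X{\left(8 \right)} + 4919} = \frac{1}{\frac{1}{100 + 8} + 4919} = \frac{1}{\frac{1}{108} + 4919} = \frac{1}{\frac{531253}{108}} = \frac{108}{531253}$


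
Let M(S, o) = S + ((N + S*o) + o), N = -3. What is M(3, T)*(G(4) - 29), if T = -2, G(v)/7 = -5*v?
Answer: 1352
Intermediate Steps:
G(v) = -35*v (G(v) = 7*(-5*v) = -35*v)
M(S, o) = -3 + S + o + S*o (M(S, o) = S + ((-3 + S*o) + o) = S + (-3 + o + S*o) = -3 + S + o + S*o)
M(3, T)*(G(4) - 29) = (-3 + 3 - 2 + 3*(-2))*(-35*4 - 29) = (-3 + 3 - 2 - 6)*(-140 - 29) = -8*(-169) = 1352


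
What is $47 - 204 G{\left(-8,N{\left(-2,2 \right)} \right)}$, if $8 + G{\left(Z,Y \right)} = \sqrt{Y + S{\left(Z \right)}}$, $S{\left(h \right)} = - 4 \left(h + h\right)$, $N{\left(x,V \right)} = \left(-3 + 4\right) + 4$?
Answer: $1679 - 204 \sqrt{69} \approx -15.551$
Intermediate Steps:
$N{\left(x,V \right)} = 5$ ($N{\left(x,V \right)} = 1 + 4 = 5$)
$S{\left(h \right)} = - 8 h$ ($S{\left(h \right)} = - 4 \cdot 2 h = - 8 h$)
$G{\left(Z,Y \right)} = -8 + \sqrt{Y - 8 Z}$
$47 - 204 G{\left(-8,N{\left(-2,2 \right)} \right)} = 47 - 204 \left(-8 + \sqrt{5 - -64}\right) = 47 - 204 \left(-8 + \sqrt{5 + 64}\right) = 47 - 204 \left(-8 + \sqrt{69}\right) = 47 + \left(1632 - 204 \sqrt{69}\right) = 1679 - 204 \sqrt{69}$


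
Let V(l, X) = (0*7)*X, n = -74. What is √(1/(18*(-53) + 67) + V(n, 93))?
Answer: I*√887/887 ≈ 0.033577*I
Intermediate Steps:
V(l, X) = 0 (V(l, X) = 0*X = 0)
√(1/(18*(-53) + 67) + V(n, 93)) = √(1/(18*(-53) + 67) + 0) = √(1/(-954 + 67) + 0) = √(1/(-887) + 0) = √(-1/887 + 0) = √(-1/887) = I*√887/887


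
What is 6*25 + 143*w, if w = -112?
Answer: -15866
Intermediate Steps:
6*25 + 143*w = 6*25 + 143*(-112) = 150 - 16016 = -15866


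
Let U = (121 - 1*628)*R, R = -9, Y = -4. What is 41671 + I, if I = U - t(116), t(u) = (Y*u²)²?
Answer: -2896976742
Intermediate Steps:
U = 4563 (U = (121 - 1*628)*(-9) = (121 - 628)*(-9) = -507*(-9) = 4563)
t(u) = 16*u⁴ (t(u) = (-4*u²)² = 16*u⁴)
I = -2897018413 (I = 4563 - 16*116⁴ = 4563 - 16*181063936 = 4563 - 1*2897022976 = 4563 - 2897022976 = -2897018413)
41671 + I = 41671 - 2897018413 = -2896976742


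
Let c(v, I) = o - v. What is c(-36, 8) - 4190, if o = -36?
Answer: -4190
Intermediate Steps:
c(v, I) = -36 - v
c(-36, 8) - 4190 = (-36 - 1*(-36)) - 4190 = (-36 + 36) - 4190 = 0 - 4190 = -4190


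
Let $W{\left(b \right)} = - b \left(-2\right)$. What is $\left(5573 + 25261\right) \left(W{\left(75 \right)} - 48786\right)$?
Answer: $-1499642424$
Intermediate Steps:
$W{\left(b \right)} = 2 b$
$\left(5573 + 25261\right) \left(W{\left(75 \right)} - 48786\right) = \left(5573 + 25261\right) \left(2 \cdot 75 - 48786\right) = 30834 \left(150 - 48786\right) = 30834 \left(-48636\right) = -1499642424$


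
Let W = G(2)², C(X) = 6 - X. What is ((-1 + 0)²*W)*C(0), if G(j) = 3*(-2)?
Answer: 216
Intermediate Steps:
G(j) = -6
W = 36 (W = (-6)² = 36)
((-1 + 0)²*W)*C(0) = ((-1 + 0)²*36)*(6 - 1*0) = ((-1)²*36)*(6 + 0) = (1*36)*6 = 36*6 = 216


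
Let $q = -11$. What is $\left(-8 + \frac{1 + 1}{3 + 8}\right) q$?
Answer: $86$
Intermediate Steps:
$\left(-8 + \frac{1 + 1}{3 + 8}\right) q = \left(-8 + \frac{1 + 1}{3 + 8}\right) \left(-11\right) = \left(-8 + \frac{2}{11}\right) \left(-11\right) = \left(- \frac{86}{11}\right) \left(-11\right) = 86$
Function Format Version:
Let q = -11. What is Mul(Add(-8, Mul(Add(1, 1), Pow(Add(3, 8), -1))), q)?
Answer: 86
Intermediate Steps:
Mul(Add(-8, Mul(Add(1, 1), Pow(Add(3, 8), -1))), q) = Mul(Add(-8, Mul(Add(1, 1), Pow(Add(3, 8), -1))), -11) = Mul(Add(-8, Mul(2, Pow(11, -1))), -11) = Mul(Add(-8, Mul(2, Rational(1, 11))), -11) = Mul(Add(-8, Rational(2, 11)), -11) = Mul(Rational(-86, 11), -11) = 86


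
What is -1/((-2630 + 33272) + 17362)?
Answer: -1/48004 ≈ -2.0832e-5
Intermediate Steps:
-1/((-2630 + 33272) + 17362) = -1/(30642 + 17362) = -1/48004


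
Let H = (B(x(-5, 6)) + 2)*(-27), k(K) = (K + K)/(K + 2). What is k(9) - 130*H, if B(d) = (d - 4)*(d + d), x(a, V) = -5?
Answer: 3552138/11 ≈ 3.2292e+5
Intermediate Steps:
B(d) = 2*d*(-4 + d) (B(d) = (-4 + d)*(2*d) = 2*d*(-4 + d))
k(K) = 2*K/(2 + K) (k(K) = (2*K)/(2 + K) = 2*K/(2 + K))
H = -2484 (H = (2*(-5)*(-4 - 5) + 2)*(-27) = (2*(-5)*(-9) + 2)*(-27) = (90 + 2)*(-27) = 92*(-27) = -2484)
k(9) - 130*H = 2*9/(2 + 9) - 130*(-2484) = 2*9/11 + 322920 = 2*9*(1/11) + 322920 = 18/11 + 322920 = 3552138/11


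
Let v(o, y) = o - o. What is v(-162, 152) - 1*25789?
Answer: -25789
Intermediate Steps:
v(o, y) = 0
v(-162, 152) - 1*25789 = 0 - 1*25789 = 0 - 25789 = -25789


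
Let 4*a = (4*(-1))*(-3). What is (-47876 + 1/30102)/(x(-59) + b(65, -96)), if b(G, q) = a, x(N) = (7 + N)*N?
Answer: -1441163351/92443242 ≈ -15.590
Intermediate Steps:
x(N) = N*(7 + N)
a = 3 (a = ((4*(-1))*(-3))/4 = (-4*(-3))/4 = (¼)*12 = 3)
b(G, q) = 3
(-47876 + 1/30102)/(x(-59) + b(65, -96)) = (-47876 + 1/30102)/(-59*(7 - 59) + 3) = (-47876 + 1/30102)/(-59*(-52) + 3) = -1441163351/(30102*(3068 + 3)) = -1441163351/30102/3071 = -1441163351/30102*1/3071 = -1441163351/92443242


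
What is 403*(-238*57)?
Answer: -5467098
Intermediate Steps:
403*(-238*57) = 403*(-13566) = -5467098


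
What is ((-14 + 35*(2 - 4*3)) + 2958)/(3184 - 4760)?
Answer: -1297/788 ≈ -1.6459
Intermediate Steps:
((-14 + 35*(2 - 4*3)) + 2958)/(3184 - 4760) = ((-14 + 35*(2 - 12)) + 2958)/(-1576) = ((-14 + 35*(-10)) + 2958)*(-1/1576) = ((-14 - 350) + 2958)*(-1/1576) = (-364 + 2958)*(-1/1576) = 2594*(-1/1576) = -1297/788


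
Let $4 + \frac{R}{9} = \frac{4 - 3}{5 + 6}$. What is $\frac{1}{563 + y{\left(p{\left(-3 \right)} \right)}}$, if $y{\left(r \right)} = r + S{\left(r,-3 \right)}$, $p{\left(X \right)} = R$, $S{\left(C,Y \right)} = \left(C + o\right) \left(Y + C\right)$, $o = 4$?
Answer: $\frac{121}{207926} \approx 0.00058194$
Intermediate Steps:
$R = - \frac{387}{11}$ ($R = -36 + 9 \frac{4 - 3}{5 + 6} = -36 + 9 \cdot 1 \cdot \frac{1}{11} = -36 + 9 \cdot \frac{1}{11} = -36 + \frac{9}{11} = - \frac{387}{11} \approx -35.182$)
$S{\left(C,Y \right)} = \left(4 + C\right) \left(C + Y\right)$ ($S{\left(C,Y \right)} = \left(C + 4\right) \left(Y + C\right) = \left(4 + C\right) \left(C + Y\right)$)
$p{\left(X \right)} = - \frac{387}{11}$
$y{\left(r \right)} = -12 + r^{2} + 2 r$ ($y{\left(r \right)} = r + \left(r^{2} + 4 r + 4 \left(-3\right) + r \left(-3\right)\right) = r + \left(r^{2} + 4 r - 12 - 3 r\right) = r + \left(-12 + r + r^{2}\right) = -12 + r^{2} + 2 r$)
$\frac{1}{563 + y{\left(p{\left(-3 \right)} \right)}} = \frac{1}{563 + \left(-12 + \left(- \frac{387}{11}\right)^{2} + 2 \left(- \frac{387}{11}\right)\right)} = \frac{1}{563 - - \frac{139803}{121}} = \frac{1}{563 + \frac{139803}{121}} = \frac{1}{\frac{207926}{121}} = \frac{121}{207926}$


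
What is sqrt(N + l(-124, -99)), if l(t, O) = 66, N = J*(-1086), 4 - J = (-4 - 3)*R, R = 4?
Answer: 3*I*sqrt(3854) ≈ 186.24*I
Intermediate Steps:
J = 32 (J = 4 - (-4 - 3)*4 = 4 - (-7)*4 = 4 - 1*(-28) = 4 + 28 = 32)
N = -34752 (N = 32*(-1086) = -34752)
sqrt(N + l(-124, -99)) = sqrt(-34752 + 66) = sqrt(-34686) = 3*I*sqrt(3854)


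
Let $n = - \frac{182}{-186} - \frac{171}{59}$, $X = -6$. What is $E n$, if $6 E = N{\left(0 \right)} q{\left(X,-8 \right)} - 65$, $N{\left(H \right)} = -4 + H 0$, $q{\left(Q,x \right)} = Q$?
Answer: $\frac{215947}{16461} \approx 13.119$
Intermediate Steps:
$N{\left(H \right)} = -4$ ($N{\left(H \right)} = -4 + 0 = -4$)
$n = - \frac{10534}{5487}$ ($n = \left(-182\right) \left(- \frac{1}{186}\right) - \frac{171}{59} = \frac{91}{93} - \frac{171}{59} = - \frac{10534}{5487} \approx -1.9198$)
$E = - \frac{41}{6}$ ($E = \frac{\left(-4\right) \left(-6\right) - 65}{6} = \frac{24 - 65}{6} = \frac{1}{6} \left(-41\right) = - \frac{41}{6} \approx -6.8333$)
$E n = \left(- \frac{41}{6}\right) \left(- \frac{10534}{5487}\right) = \frac{215947}{16461}$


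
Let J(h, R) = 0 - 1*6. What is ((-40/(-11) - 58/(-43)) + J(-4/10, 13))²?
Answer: 230400/223729 ≈ 1.0298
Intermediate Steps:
J(h, R) = -6 (J(h, R) = 0 - 6 = -6)
((-40/(-11) - 58/(-43)) + J(-4/10, 13))² = ((-40/(-11) - 58/(-43)) - 6)² = ((-40*(-1/11) - 58*(-1/43)) - 6)² = ((40/11 + 58/43) - 6)² = (2358/473 - 6)² = (-480/473)² = 230400/223729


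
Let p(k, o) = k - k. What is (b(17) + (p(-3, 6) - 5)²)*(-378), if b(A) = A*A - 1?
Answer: -118314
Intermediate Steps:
b(A) = -1 + A² (b(A) = A² - 1 = -1 + A²)
p(k, o) = 0
(b(17) + (p(-3, 6) - 5)²)*(-378) = ((-1 + 17²) + (0 - 5)²)*(-378) = ((-1 + 289) + (-5)²)*(-378) = (288 + 25)*(-378) = 313*(-378) = -118314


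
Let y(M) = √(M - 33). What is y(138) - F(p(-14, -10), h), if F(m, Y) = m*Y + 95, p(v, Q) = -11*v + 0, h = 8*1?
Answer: -1327 + √105 ≈ -1316.8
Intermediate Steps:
h = 8
p(v, Q) = -11*v
F(m, Y) = 95 + Y*m (F(m, Y) = Y*m + 95 = 95 + Y*m)
y(M) = √(-33 + M)
y(138) - F(p(-14, -10), h) = √(-33 + 138) - (95 + 8*(-11*(-14))) = √105 - (95 + 8*154) = √105 - (95 + 1232) = √105 - 1*1327 = √105 - 1327 = -1327 + √105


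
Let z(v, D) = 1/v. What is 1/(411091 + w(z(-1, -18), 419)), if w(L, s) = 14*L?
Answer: 1/411077 ≈ 2.4326e-6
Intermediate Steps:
1/(411091 + w(z(-1, -18), 419)) = 1/(411091 + 14/(-1)) = 1/(411091 + 14*(-1)) = 1/(411091 - 14) = 1/411077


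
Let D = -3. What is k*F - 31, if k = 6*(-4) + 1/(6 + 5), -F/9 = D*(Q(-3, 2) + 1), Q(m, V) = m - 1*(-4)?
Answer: -14543/11 ≈ -1322.1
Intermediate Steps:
Q(m, V) = 4 + m (Q(m, V) = m + 4 = 4 + m)
F = 54 (F = -(-27)*((4 - 3) + 1) = -(-27)*(1 + 1) = -(-27)*2 = -9*(-6) = 54)
k = -263/11 (k = -24 + 1/11 = -263/11 ≈ -23.909)
k*F - 31 = -263/11*54 - 31 = -14202/11 - 31 = -14543/11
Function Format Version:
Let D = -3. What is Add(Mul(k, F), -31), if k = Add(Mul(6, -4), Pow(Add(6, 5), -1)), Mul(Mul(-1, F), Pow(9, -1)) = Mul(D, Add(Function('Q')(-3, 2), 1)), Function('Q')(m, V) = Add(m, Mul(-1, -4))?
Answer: Rational(-14543, 11) ≈ -1322.1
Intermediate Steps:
Function('Q')(m, V) = Add(4, m) (Function('Q')(m, V) = Add(m, 4) = Add(4, m))
F = 54 (F = Mul(-9, Mul(-3, Add(Add(4, -3), 1))) = Mul(-9, Mul(-3, Add(1, 1))) = Mul(-9, Mul(-3, 2)) = Mul(-9, -6) = 54)
k = Rational(-263, 11) (k = Add(-24, Pow(11, -1)) = Add(-24, Rational(1, 11)) = Rational(-263, 11) ≈ -23.909)
Add(Mul(k, F), -31) = Add(Mul(Rational(-263, 11), 54), -31) = Add(Rational(-14202, 11), -31) = Rational(-14543, 11)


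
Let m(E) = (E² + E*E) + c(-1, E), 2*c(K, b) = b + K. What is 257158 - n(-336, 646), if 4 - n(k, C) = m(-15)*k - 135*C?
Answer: 21432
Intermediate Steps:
c(K, b) = K/2 + b/2 (c(K, b) = (b + K)/2 = (K + b)/2 = K/2 + b/2)
m(E) = -½ + E/2 + 2*E² (m(E) = (E² + E*E) + ((½)*(-1) + E/2) = (E² + E²) + (-½ + E/2) = 2*E² + (-½ + E/2) = -½ + E/2 + 2*E²)
n(k, C) = 4 - 442*k + 135*C (n(k, C) = 4 - ((-½ + (½)*(-15) + 2*(-15)²)*k - 135*C) = 4 - ((-½ - 15/2 + 2*225)*k - 135*C) = 4 - ((-½ - 15/2 + 450)*k - 135*C) = 4 - (442*k - 135*C) = 4 - (-135*C + 442*k) = 4 + (-442*k + 135*C) = 4 - 442*k + 135*C)
257158 - n(-336, 646) = 257158 - (4 - 442*(-336) + 135*646) = 257158 - (4 + 148512 + 87210) = 257158 - 1*235726 = 257158 - 235726 = 21432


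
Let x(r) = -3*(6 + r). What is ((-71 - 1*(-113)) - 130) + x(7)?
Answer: -127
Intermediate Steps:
x(r) = -18 - 3*r
((-71 - 1*(-113)) - 130) + x(7) = ((-71 - 1*(-113)) - 130) + (-18 - 3*7) = ((-71 + 113) - 130) + (-18 - 21) = (42 - 130) - 39 = -88 - 39 = -127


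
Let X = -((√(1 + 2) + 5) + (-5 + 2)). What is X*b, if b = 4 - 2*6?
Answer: 16 + 8*√3 ≈ 29.856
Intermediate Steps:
X = -2 - √3 (X = -((√3 + 5) - 3) = -((5 + √3) - 3) = -(2 + √3) = -2 - √3 ≈ -3.7321)
b = -8 (b = 4 - 12 = -8)
X*b = (-2 - √3)*(-8) = 16 + 8*√3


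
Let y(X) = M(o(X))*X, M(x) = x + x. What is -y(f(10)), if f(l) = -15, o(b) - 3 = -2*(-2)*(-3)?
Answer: -270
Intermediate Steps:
o(b) = -9 (o(b) = 3 - 2*(-2)*(-3) = 3 + 4*(-3) = 3 - 12 = -9)
M(x) = 2*x
y(X) = -18*X (y(X) = (2*(-9))*X = -18*X)
-y(f(10)) = -(-18)*(-15) = -1*270 = -270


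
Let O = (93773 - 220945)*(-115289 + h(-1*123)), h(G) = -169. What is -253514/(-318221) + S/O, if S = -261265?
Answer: 3722269203053299/4672446827243496 ≈ 0.79664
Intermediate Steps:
O = 14683024776 (O = (93773 - 220945)*(-115289 - 169) = -127172*(-115458) = 14683024776)
-253514/(-318221) + S/O = -253514/(-318221) - 261265/14683024776 = -253514*(-1/318221) - 261265*1/14683024776 = 253514/318221 - 261265/14683024776 = 3722269203053299/4672446827243496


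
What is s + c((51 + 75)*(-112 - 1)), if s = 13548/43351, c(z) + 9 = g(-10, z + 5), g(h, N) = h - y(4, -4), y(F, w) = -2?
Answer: -723419/43351 ≈ -16.687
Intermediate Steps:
g(h, N) = 2 + h (g(h, N) = h - 1*(-2) = h + 2 = 2 + h)
c(z) = -17 (c(z) = -9 + (2 - 10) = -9 - 8 = -17)
s = 13548/43351 (s = 13548*(1/43351) = 13548/43351 ≈ 0.31252)
s + c((51 + 75)*(-112 - 1)) = 13548/43351 - 17 = -723419/43351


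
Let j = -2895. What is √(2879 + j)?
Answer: 4*I ≈ 4.0*I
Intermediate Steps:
√(2879 + j) = √(2879 - 2895) = √(-16) = 4*I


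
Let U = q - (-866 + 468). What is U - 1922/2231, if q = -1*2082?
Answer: -3758926/2231 ≈ -1684.9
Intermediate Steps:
q = -2082
U = -1684 (U = -2082 - (-866 + 468) = -2082 - 1*(-398) = -2082 + 398 = -1684)
U - 1922/2231 = -1684 - 1922/2231 = -3758926/2231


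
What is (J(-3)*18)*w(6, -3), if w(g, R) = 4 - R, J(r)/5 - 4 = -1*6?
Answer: -1260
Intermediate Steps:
J(r) = -10 (J(r) = 20 + 5*(-1*6) = 20 + 5*(-6) = 20 - 30 = -10)
(J(-3)*18)*w(6, -3) = (-10*18)*(4 - 1*(-3)) = -180*(4 + 3) = -180*7 = -1260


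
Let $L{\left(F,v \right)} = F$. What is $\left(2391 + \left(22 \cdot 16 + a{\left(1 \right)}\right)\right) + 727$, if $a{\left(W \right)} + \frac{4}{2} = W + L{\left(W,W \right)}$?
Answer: $3470$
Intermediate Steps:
$a{\left(W \right)} = -2 + 2 W$ ($a{\left(W \right)} = -2 + \left(W + W\right) = -2 + 2 W$)
$\left(2391 + \left(22 \cdot 16 + a{\left(1 \right)}\right)\right) + 727 = \left(2391 + \left(22 \cdot 16 + \left(-2 + 2 \cdot 1\right)\right)\right) + 727 = \left(2391 + \left(352 + \left(-2 + 2\right)\right)\right) + 727 = \left(2391 + \left(352 + 0\right)\right) + 727 = \left(2391 + 352\right) + 727 = 2743 + 727 = 3470$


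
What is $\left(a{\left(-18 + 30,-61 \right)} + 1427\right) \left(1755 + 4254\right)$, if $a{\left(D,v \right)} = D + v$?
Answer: $8280402$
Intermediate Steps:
$\left(a{\left(-18 + 30,-61 \right)} + 1427\right) \left(1755 + 4254\right) = \left(\left(\left(-18 + 30\right) - 61\right) + 1427\right) \left(1755 + 4254\right) = \left(\left(12 - 61\right) + 1427\right) 6009 = \left(-49 + 1427\right) 6009 = 1378 \cdot 6009 = 8280402$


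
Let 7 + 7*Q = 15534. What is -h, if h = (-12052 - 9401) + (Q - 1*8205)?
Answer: 192079/7 ≈ 27440.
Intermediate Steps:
Q = 15527/7 (Q = -1 + (1/7)*15534 = -1 + 15534/7 = 15527/7 ≈ 2218.1)
h = -192079/7 (h = (-12052 - 9401) + (15527/7 - 1*8205) = -21453 + (15527/7 - 8205) = -21453 - 41908/7 = -192079/7 ≈ -27440.)
-h = -1*(-192079/7) = 192079/7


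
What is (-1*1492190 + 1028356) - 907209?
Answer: -1371043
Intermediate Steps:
(-1*1492190 + 1028356) - 907209 = (-1492190 + 1028356) - 907209 = -463834 - 907209 = -1371043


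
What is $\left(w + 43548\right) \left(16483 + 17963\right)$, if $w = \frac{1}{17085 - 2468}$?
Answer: $\frac{21926295316182}{14617} \approx 1.5001 \cdot 10^{9}$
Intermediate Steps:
$w = \frac{1}{14617} \approx 6.8413 \cdot 10^{-5}$
$\left(w + 43548\right) \left(16483 + 17963\right) = \left(\frac{1}{14617} + 43548\right) \left(16483 + 17963\right) = \frac{636541117}{14617} \cdot 34446 = \frac{21926295316182}{14617}$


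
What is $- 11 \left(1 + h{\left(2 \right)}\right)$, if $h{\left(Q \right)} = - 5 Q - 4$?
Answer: $143$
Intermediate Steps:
$h{\left(Q \right)} = -4 - 5 Q$
$- 11 \left(1 + h{\left(2 \right)}\right) = - 11 \left(1 - 14\right) = \left(-11\right) \left(-13\right) = 143$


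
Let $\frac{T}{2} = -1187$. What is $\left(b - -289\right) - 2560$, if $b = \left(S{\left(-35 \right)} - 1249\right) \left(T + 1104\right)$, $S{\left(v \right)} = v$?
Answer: $1628409$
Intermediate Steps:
$T = -2374$ ($T = 2 \left(-1187\right) = -2374$)
$b = 1630680$ ($b = \left(-35 - 1249\right) \left(-2374 + 1104\right) = \left(-1284\right) \left(-1270\right) = 1630680$)
$\left(b - -289\right) - 2560 = \left(1630680 - -289\right) - 2560 = \left(1630680 + \left(-17 + 306\right)\right) - 2560 = \left(1630680 + 289\right) - 2560 = 1630969 - 2560 = 1628409$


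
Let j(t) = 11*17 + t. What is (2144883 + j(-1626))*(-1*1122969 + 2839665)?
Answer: 3679641741024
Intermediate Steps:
j(t) = 187 + t
(2144883 + j(-1626))*(-1*1122969 + 2839665) = (2144883 + (187 - 1626))*(-1*1122969 + 2839665) = (2144883 - 1439)*(-1122969 + 2839665) = 2143444*1716696 = 3679641741024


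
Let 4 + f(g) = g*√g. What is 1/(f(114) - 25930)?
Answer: -12967/335545406 - 57*√114/335545406 ≈ -4.0458e-5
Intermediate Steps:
f(g) = -4 + g^(3/2) (f(g) = -4 + g*√g = -4 + g^(3/2))
1/(f(114) - 25930) = 1/((-4 + 114^(3/2)) - 25930) = 1/((-4 + 114*√114) - 25930) = 1/(-25934 + 114*√114)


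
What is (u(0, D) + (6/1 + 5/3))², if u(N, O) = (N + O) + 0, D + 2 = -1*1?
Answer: 196/9 ≈ 21.778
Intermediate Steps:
D = -3 (D = -2 - 1*1 = -2 - 1 = -3)
u(N, O) = N + O
(u(0, D) + (6/1 + 5/3))² = ((0 - 3) + (6/1 + 5/3))² = (-3 + (6*1 + 5*(⅓)))² = (-3 + (6 + 5/3))² = (-3 + 23/3)² = (14/3)² = 196/9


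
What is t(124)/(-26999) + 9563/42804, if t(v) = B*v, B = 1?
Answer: 8720129/39850524 ≈ 0.21882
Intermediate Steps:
t(v) = v (t(v) = 1*v = v)
t(124)/(-26999) + 9563/42804 = 124/(-26999) + 9563/42804 = 124*(-1/26999) + 9563*(1/42804) = -124/26999 + 9563/42804 = 8720129/39850524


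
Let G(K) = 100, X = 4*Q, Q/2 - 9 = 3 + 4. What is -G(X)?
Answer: -100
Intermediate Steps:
Q = 32 (Q = 18 + 2*(3 + 4) = 18 + 2*7 = 18 + 14 = 32)
X = 128 (X = 4*32 = 128)
-G(X) = -1*100 = -100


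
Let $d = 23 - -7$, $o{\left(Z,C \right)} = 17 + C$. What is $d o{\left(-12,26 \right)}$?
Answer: $1290$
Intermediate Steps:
$d = 30$ ($d = 23 + 7 = 30$)
$d o{\left(-12,26 \right)} = 30 \left(17 + 26\right) = 30 \cdot 43 = 1290$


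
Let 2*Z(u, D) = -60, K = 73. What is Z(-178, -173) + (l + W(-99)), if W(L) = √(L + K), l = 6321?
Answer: 6291 + I*√26 ≈ 6291.0 + 5.099*I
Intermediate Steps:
W(L) = √(73 + L) (W(L) = √(L + 73) = √(73 + L))
Z(u, D) = -30 (Z(u, D) = (½)*(-60) = -30)
Z(-178, -173) + (l + W(-99)) = -30 + (6321 + √(73 - 99)) = -30 + (6321 + √(-26)) = -30 + (6321 + I*√26) = 6291 + I*√26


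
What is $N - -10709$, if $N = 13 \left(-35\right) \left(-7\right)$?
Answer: $13894$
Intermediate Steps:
$N = 3185$ ($N = \left(-455\right) \left(-7\right) = 3185$)
$N - -10709 = 3185 - -10709 = 3185 + 10709 = 13894$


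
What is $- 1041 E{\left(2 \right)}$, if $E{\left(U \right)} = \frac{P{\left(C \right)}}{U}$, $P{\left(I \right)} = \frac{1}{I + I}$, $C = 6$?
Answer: $- \frac{347}{8} \approx -43.375$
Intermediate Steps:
$P{\left(I \right)} = \frac{1}{2 I}$
$E{\left(U \right)} = \frac{1}{12 U}$ ($E{\left(U \right)} = \frac{\frac{1}{2} \cdot \frac{1}{6}}{U} = \frac{1}{12 U}$)
$- 1041 E{\left(2 \right)} = - 1041 \frac{1}{12 \cdot 2} = - 1041 \cdot \frac{1}{12} \cdot \frac{1}{2} = \left(-1041\right) \frac{1}{24} = - \frac{347}{8}$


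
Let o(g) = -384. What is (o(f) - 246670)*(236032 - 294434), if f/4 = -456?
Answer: 14428447708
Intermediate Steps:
f = -1824 (f = 4*(-456) = -1824)
(o(f) - 246670)*(236032 - 294434) = (-384 - 246670)*(236032 - 294434) = -247054*(-58402) = 14428447708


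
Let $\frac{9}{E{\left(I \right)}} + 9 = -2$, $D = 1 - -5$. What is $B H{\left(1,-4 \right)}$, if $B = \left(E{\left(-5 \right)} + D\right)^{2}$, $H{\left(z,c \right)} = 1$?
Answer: $\frac{3249}{121} \approx 26.851$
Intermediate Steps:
$D = 6$ ($D = 1 + 5 = 6$)
$E{\left(I \right)} = - \frac{9}{11}$ ($E{\left(I \right)} = \frac{9}{-9 - 2} = \frac{9}{-11} = 9 \left(- \frac{1}{11}\right) = - \frac{9}{11}$)
$B = \frac{3249}{121}$ ($B = \left(- \frac{9}{11} + 6\right)^{2} = \left(\frac{57}{11}\right)^{2} = \frac{3249}{121} \approx 26.851$)
$B H{\left(1,-4 \right)} = \frac{3249}{121} \cdot 1 = \frac{3249}{121}$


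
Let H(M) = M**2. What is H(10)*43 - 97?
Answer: 4203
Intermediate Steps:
H(10)*43 - 97 = 10**2*43 - 97 = 100*43 - 97 = 4300 - 97 = 4203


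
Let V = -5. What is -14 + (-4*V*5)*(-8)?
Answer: -814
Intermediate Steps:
-14 + (-4*V*5)*(-8) = -14 + (-4*(-5)*5)*(-8) = -14 + (20*5)*(-8) = -14 + 100*(-8) = -14 - 800 = -814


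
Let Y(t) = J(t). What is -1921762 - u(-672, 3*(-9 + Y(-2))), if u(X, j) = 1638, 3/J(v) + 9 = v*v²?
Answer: -1923400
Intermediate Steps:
J(v) = 3/(-9 + v³) (J(v) = 3/(-9 + v*v²) = 3/(-9 + v³))
Y(t) = 3/(-9 + t³)
-1921762 - u(-672, 3*(-9 + Y(-2))) = -1921762 - 1*1638 = -1921762 - 1638 = -1923400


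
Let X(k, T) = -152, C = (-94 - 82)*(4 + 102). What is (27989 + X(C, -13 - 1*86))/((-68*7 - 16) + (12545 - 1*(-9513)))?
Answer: 27837/21566 ≈ 1.2908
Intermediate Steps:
C = -18656 (C = -176*106 = -18656)
(27989 + X(C, -13 - 1*86))/((-68*7 - 16) + (12545 - 1*(-9513))) = (27989 - 152)/((-68*7 - 16) + (12545 - 1*(-9513))) = 27837/((-476 - 16) + (12545 + 9513)) = 27837/(-492 + 22058) = 27837/21566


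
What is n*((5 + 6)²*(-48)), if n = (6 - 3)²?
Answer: -52272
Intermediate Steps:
n = 9 (n = 3² = 9)
n*((5 + 6)²*(-48)) = 9*((5 + 6)²*(-48)) = 9*(11²*(-48)) = 9*(121*(-48)) = 9*(-5808) = -52272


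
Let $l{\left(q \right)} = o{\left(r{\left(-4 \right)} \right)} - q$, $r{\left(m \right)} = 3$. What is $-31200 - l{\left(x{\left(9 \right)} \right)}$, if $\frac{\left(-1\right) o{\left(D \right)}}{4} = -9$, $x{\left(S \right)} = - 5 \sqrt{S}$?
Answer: $-31251$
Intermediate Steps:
$o{\left(D \right)} = 36$ ($o{\left(D \right)} = \left(-4\right) \left(-9\right) = 36$)
$l{\left(q \right)} = 36 - q$
$-31200 - l{\left(x{\left(9 \right)} \right)} = -31200 - \left(36 - - 5 \sqrt{9}\right) = -31200 - \left(36 - \left(-5\right) 3\right) = -31200 - \left(36 - -15\right) = -31200 - \left(36 + 15\right) = -31200 - 51 = -31251$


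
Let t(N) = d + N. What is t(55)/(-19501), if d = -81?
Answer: 26/19501 ≈ 0.0013333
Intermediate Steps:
t(N) = -81 + N
t(55)/(-19501) = (-81 + 55)/(-19501) = -26*(-1/19501) = 26/19501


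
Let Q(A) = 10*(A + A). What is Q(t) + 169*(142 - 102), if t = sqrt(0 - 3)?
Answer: 6760 + 20*I*sqrt(3) ≈ 6760.0 + 34.641*I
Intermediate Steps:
t = I*sqrt(3) (t = sqrt(-3) = I*sqrt(3) ≈ 1.732*I)
Q(A) = 20*A (Q(A) = 10*(2*A) = 20*A)
Q(t) + 169*(142 - 102) = 20*(I*sqrt(3)) + 169*(142 - 102) = 20*I*sqrt(3) + 169*40 = 20*I*sqrt(3) + 6760 = 6760 + 20*I*sqrt(3)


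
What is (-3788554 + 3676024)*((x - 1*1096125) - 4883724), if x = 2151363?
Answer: 430819529580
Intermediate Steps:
(-3788554 + 3676024)*((x - 1*1096125) - 4883724) = (-3788554 + 3676024)*((2151363 - 1*1096125) - 4883724) = -112530*((2151363 - 1096125) - 4883724) = -112530*(1055238 - 4883724) = -112530*(-3828486) = 430819529580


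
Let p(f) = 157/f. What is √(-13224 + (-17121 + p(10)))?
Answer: I*√3032930/10 ≈ 174.15*I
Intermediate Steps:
√(-13224 + (-17121 + p(10))) = √(-13224 + (-17121 + 157/10)) = √(-13224 - 171053/10) = √(-303293/10) = I*√3032930/10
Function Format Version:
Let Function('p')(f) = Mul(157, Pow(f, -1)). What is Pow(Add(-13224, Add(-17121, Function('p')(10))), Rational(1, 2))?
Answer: Mul(Rational(1, 10), I, Pow(3032930, Rational(1, 2))) ≈ Mul(174.15, I)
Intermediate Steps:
Pow(Add(-13224, Add(-17121, Function('p')(10))), Rational(1, 2)) = Pow(Add(-13224, Add(-17121, Mul(157, Pow(10, -1)))), Rational(1, 2)) = Pow(Add(-13224, Add(-17121, Mul(157, Rational(1, 10)))), Rational(1, 2)) = Pow(Add(-13224, Add(-17121, Rational(157, 10))), Rational(1, 2)) = Pow(Add(-13224, Rational(-171053, 10)), Rational(1, 2)) = Pow(Rational(-303293, 10), Rational(1, 2)) = Mul(Rational(1, 10), I, Pow(3032930, Rational(1, 2)))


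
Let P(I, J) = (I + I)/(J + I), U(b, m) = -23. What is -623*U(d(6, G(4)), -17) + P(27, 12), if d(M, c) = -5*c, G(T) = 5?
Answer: 186295/13 ≈ 14330.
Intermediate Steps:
P(I, J) = 2*I/(I + J) (P(I, J) = (2*I)/(I + J) = 2*I/(I + J))
-623*U(d(6, G(4)), -17) + P(27, 12) = -623*(-23) + 2*27/(27 + 12) = 14329 + 2*27/39 = 14329 + 2*27*(1/39) = 14329 + 18/13 = 186295/13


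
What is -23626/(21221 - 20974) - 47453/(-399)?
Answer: 17249/741 ≈ 23.278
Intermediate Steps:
-23626/(21221 - 20974) - 47453/(-399) = -23626/247 - 47453*(-1/399) = -23626*1/247 + 6779/57 = -23626/247 + 6779/57 = 17249/741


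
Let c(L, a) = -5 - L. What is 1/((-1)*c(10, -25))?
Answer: 1/15 ≈ 0.066667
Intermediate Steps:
1/((-1)*c(10, -25)) = 1/((-1)*(-5 - 1*10)) = -1/(-5 - 10) = -1/(-15) = -1*(-1/15) = 1/15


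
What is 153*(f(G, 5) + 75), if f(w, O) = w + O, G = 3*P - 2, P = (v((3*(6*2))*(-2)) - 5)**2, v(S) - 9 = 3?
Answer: 34425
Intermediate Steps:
v(S) = 12 (v(S) = 9 + 3 = 12)
P = 49 (P = (12 - 5)**2 = 7**2 = 49)
G = 145 (G = 3*49 - 2 = 147 - 2 = 145)
f(w, O) = O + w
153*(f(G, 5) + 75) = 153*((5 + 145) + 75) = 153*(150 + 75) = 153*225 = 34425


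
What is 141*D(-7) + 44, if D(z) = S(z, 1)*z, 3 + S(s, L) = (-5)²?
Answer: -21670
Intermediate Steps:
S(s, L) = 22 (S(s, L) = -3 + (-5)² = -3 + 25 = 22)
D(z) = 22*z
141*D(-7) + 44 = 141*(22*(-7)) + 44 = 141*(-154) + 44 = -21714 + 44 = -21670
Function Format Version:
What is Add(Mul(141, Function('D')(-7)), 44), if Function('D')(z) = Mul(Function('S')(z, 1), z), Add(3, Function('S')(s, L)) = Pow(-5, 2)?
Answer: -21670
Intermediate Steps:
Function('S')(s, L) = 22 (Function('S')(s, L) = Add(-3, Pow(-5, 2)) = Add(-3, 25) = 22)
Function('D')(z) = Mul(22, z)
Add(Mul(141, Function('D')(-7)), 44) = Add(Mul(141, Mul(22, -7)), 44) = Add(Mul(141, -154), 44) = Add(-21714, 44) = -21670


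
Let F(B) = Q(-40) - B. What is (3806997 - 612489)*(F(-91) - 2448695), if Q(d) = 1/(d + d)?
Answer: -156441702135267/20 ≈ -7.8221e+12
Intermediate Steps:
Q(d) = 1/(2*d)
F(B) = -1/80 - B (F(B) = (½)/(-40) - B = (½)*(-1/40) - B = -1/80 - B)
(3806997 - 612489)*(F(-91) - 2448695) = (3806997 - 612489)*((-1/80 - 1*(-91)) - 2448695) = 3194508*((-1/80 + 91) - 2448695) = 3194508*(7279/80 - 2448695) = 3194508*(-195888321/80) = -156441702135267/20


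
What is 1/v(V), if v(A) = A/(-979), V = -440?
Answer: 89/40 ≈ 2.2250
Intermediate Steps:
v(A) = -A/979 (v(A) = A*(-1/979) = -A/979)
1/v(V) = 1/(-1/979*(-440)) = 1/(40/89) = 89/40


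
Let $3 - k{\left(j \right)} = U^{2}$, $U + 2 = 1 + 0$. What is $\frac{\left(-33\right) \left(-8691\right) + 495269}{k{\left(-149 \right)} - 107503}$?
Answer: $- \frac{782072}{107501} \approx -7.275$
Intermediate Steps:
$U = -1$ ($U = -2 + \left(1 + 0\right) = -2 + 1 = -1$)
$k{\left(j \right)} = 2$ ($k{\left(j \right)} = 3 - \left(-1\right)^{2} = 3 - 1 = 2$)
$\frac{\left(-33\right) \left(-8691\right) + 495269}{k{\left(-149 \right)} - 107503} = \frac{\left(-33\right) \left(-8691\right) + 495269}{2 - 107503} = \frac{286803 + 495269}{-107501} = 782072 \left(- \frac{1}{107501}\right) = - \frac{782072}{107501}$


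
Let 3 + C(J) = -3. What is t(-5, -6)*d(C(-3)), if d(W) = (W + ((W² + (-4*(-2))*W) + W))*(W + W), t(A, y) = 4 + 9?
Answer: 3744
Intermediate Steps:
C(J) = -6 (C(J) = -3 - 3 = -6)
t(A, y) = 13
d(W) = 2*W*(W² + 10*W) (d(W) = (W + ((W² + 8*W) + W))*(2*W) = (W + (W² + 9*W))*(2*W) = (W² + 10*W)*(2*W) = 2*W*(W² + 10*W))
t(-5, -6)*d(C(-3)) = 13*(2*(-6)²*(10 - 6)) = 13*(2*36*4) = 13*288 = 3744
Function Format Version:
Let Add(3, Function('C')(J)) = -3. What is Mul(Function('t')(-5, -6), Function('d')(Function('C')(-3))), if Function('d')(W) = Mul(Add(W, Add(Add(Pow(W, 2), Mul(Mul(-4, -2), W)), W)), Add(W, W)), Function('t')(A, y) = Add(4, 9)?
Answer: 3744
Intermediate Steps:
Function('C')(J) = -6 (Function('C')(J) = Add(-3, -3) = -6)
Function('t')(A, y) = 13
Function('d')(W) = Mul(2, W, Add(Pow(W, 2), Mul(10, W))) (Function('d')(W) = Mul(Add(W, Add(Add(Pow(W, 2), Mul(8, W)), W)), Mul(2, W)) = Mul(Add(W, Add(Pow(W, 2), Mul(9, W))), Mul(2, W)) = Mul(Add(Pow(W, 2), Mul(10, W)), Mul(2, W)) = Mul(2, W, Add(Pow(W, 2), Mul(10, W))))
Mul(Function('t')(-5, -6), Function('d')(Function('C')(-3))) = Mul(13, Mul(2, Pow(-6, 2), Add(10, -6))) = Mul(13, Mul(2, 36, 4)) = Mul(13, 288) = 3744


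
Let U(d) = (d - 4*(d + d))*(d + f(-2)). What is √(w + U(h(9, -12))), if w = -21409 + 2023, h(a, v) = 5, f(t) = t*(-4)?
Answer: I*√19841 ≈ 140.86*I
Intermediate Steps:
f(t) = -4*t
U(d) = -7*d*(8 + d) (U(d) = (d - 4*(d + d))*(d - 4*(-2)) = (d - 8*d)*(d + 8) = (d - 8*d)*(8 + d) = (-7*d)*(8 + d) = -7*d*(8 + d))
w = -19386
√(w + U(h(9, -12))) = √(-19386 - 7*5*(8 + 5)) = √(-19386 - 7*5*13) = √(-19386 - 455) = √(-19841) = I*√19841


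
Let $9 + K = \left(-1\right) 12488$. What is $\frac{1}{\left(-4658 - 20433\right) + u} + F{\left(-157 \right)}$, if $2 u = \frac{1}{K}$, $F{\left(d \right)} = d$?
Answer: $- \frac{98458564429}{627124455} \approx -157.0$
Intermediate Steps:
$K = -12497$ ($K = -9 - 12488 = -12497$)
$u = - \frac{1}{24994}$ ($u = \frac{1}{2 \left(-12497\right)} = \frac{1}{2} \left(- \frac{1}{12497}\right) = - \frac{1}{24994} \approx -4.001 \cdot 10^{-5}$)
$\frac{1}{\left(-4658 - 20433\right) + u} + F{\left(-157 \right)} = \frac{1}{\left(-4658 - 20433\right) - \frac{1}{24994}} - 157 = \frac{1}{-25091 - \frac{1}{24994}} - 157 = \frac{1}{- \frac{627124455}{24994}} - 157 = - \frac{24994}{627124455} - 157 = - \frac{98458564429}{627124455}$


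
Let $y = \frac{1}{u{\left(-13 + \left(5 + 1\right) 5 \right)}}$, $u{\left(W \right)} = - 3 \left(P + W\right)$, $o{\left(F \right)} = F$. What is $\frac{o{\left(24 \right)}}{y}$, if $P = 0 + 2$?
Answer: $-1368$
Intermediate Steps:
$P = 2$
$u{\left(W \right)} = -6 - 3 W$ ($u{\left(W \right)} = - 3 \left(2 + W\right) = -6 - 3 W$)
$y = - \frac{1}{57}$ ($y = \frac{1}{-6 - 3 \left(-13 + \left(5 + 1\right) 5\right)} = \frac{1}{-6 - 3 \left(-13 + 6 \cdot 5\right)} = \frac{1}{-6 - 3 \left(-13 + 30\right)} = \frac{1}{-6 - 51} = \frac{1}{-57} = - \frac{1}{57} \approx -0.017544$)
$\frac{o{\left(24 \right)}}{y} = \frac{24}{- \frac{1}{57}} = 24 \left(-57\right) = -1368$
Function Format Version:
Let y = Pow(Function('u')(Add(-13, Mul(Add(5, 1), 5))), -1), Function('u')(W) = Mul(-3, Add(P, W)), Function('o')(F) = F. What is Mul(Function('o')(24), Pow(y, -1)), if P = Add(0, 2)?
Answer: -1368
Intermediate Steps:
P = 2
Function('u')(W) = Add(-6, Mul(-3, W)) (Function('u')(W) = Mul(-3, Add(2, W)) = Add(-6, Mul(-3, W)))
y = Rational(-1, 57) (y = Pow(Add(-6, Mul(-3, Add(-13, Mul(Add(5, 1), 5)))), -1) = Pow(Add(-6, Mul(-3, Add(-13, Mul(6, 5)))), -1) = Pow(Add(-6, Mul(-3, Add(-13, 30))), -1) = Pow(Add(-6, Mul(-3, 17)), -1) = Pow(Add(-6, -51), -1) = Pow(-57, -1) = Rational(-1, 57) ≈ -0.017544)
Mul(Function('o')(24), Pow(y, -1)) = Mul(24, Pow(Rational(-1, 57), -1)) = Mul(24, -57) = -1368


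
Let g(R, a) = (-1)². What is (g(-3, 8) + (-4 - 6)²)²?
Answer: 10201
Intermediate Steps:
g(R, a) = 1
(g(-3, 8) + (-4 - 6)²)² = (1 + (-4 - 6)²)² = (1 + (-10)²)² = (1 + 100)² = 101² = 10201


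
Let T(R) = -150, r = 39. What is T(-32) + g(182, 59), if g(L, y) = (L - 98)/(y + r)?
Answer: -1044/7 ≈ -149.14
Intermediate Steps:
g(L, y) = (-98 + L)/(39 + y) (g(L, y) = (L - 98)/(y + 39) = (-98 + L)/(39 + y))
T(-32) + g(182, 59) = -150 + (-98 + 182)/(39 + 59) = -150 + 84/98 = -150 + (1/98)*84 = -150 + 6/7 = -1044/7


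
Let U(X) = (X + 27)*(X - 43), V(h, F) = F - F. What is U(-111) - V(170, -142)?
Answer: 12936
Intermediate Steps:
V(h, F) = 0
U(X) = (-43 + X)*(27 + X) (U(X) = (27 + X)*(-43 + X) = (-43 + X)*(27 + X))
U(-111) - V(170, -142) = (-1161 + (-111)**2 - 16*(-111)) - 1*0 = (-1161 + 12321 + 1776) + 0 = 12936 + 0 = 12936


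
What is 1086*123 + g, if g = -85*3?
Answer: 133323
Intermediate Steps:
g = -255
1086*123 + g = 1086*123 - 255 = 133578 - 255 = 133323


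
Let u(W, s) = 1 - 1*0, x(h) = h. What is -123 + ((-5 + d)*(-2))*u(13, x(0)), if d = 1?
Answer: -115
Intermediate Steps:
u(W, s) = 1 (u(W, s) = 1 + 0 = 1)
-123 + ((-5 + d)*(-2))*u(13, x(0)) = -123 + ((-5 + 1)*(-2))*1 = -123 - 4*(-2)*1 = -123 + 8*1 = -123 + 8 = -115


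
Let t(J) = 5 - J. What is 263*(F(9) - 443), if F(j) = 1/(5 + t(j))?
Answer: -116246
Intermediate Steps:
F(j) = 1/(10 - j) (F(j) = 1/(5 + (5 - j)) = 1/(10 - j))
263*(F(9) - 443) = 263*(-1/(-10 + 9) - 443) = 263*(-1/(-1) - 443) = 263*(-1*(-1) - 443) = 263*(1 - 443) = 263*(-442) = -116246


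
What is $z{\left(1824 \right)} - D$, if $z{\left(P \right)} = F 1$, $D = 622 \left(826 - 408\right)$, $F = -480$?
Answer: $-260476$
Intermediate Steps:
$D = 259996$ ($D = 622 \cdot 418 = 259996$)
$z{\left(P \right)} = -480$ ($z{\left(P \right)} = \left(-480\right) 1 = -480$)
$z{\left(1824 \right)} - D = -480 - 259996 = -260476$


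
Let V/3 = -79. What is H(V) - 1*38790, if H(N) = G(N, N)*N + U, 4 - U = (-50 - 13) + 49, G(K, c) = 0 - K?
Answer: -94941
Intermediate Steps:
V = -237 (V = 3*(-79) = -237)
G(K, c) = -K
U = 18 (U = 4 - ((-50 - 13) + 49) = 4 - (-63 + 49) = 4 - 1*(-14) = 4 + 14 = 18)
H(N) = 18 - N² (H(N) = (-N)*N + 18 = -N² + 18 = 18 - N²)
H(V) - 1*38790 = (18 - 1*(-237)²) - 1*38790 = (18 - 1*56169) - 38790 = (18 - 56169) - 38790 = -56151 - 38790 = -94941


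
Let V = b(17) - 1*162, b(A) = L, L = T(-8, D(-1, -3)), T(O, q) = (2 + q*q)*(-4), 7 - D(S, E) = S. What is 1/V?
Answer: -1/426 ≈ -0.0023474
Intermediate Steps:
D(S, E) = 7 - S
T(O, q) = -8 - 4*q² (T(O, q) = (2 + q²)*(-4) = -8 - 4*q²)
L = -264 (L = -8 - 4*(7 - 1*(-1))² = -8 - 4*(7 + 1)² = -8 - 4*8² = -8 - 4*64 = -8 - 256 = -264)
b(A) = -264
V = -426 (V = -264 - 1*162 = -264 - 162 = -426)
1/V = 1/(-426) = -1/426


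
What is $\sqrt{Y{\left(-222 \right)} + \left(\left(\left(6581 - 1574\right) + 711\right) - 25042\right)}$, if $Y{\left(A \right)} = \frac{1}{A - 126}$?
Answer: $\frac{i \sqrt{585053511}}{174} \approx 139.01 i$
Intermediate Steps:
$Y{\left(A \right)} = \frac{1}{-126 + A}$
$\sqrt{Y{\left(-222 \right)} + \left(\left(\left(6581 - 1574\right) + 711\right) - 25042\right)} = \sqrt{\frac{1}{-126 - 222} + \left(\left(\left(6581 - 1574\right) + 711\right) - 25042\right)} = \sqrt{\frac{1}{-348} + \left(\left(5007 + 711\right) - 25042\right)} = \sqrt{- \frac{1}{348} + \left(5718 - 25042\right)} = \sqrt{- \frac{1}{348} - 19324} = \sqrt{- \frac{6724753}{348}} = \frac{i \sqrt{585053511}}{174}$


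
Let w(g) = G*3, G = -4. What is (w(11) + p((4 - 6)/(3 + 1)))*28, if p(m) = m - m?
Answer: -336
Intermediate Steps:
w(g) = -12 (w(g) = -4*3 = -12)
p(m) = 0
(w(11) + p((4 - 6)/(3 + 1)))*28 = (-12 + 0)*28 = -12*28 = -336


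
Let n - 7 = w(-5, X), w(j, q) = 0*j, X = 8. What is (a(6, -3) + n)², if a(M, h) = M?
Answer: 169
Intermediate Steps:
w(j, q) = 0
n = 7 (n = 7 + 0 = 7)
(a(6, -3) + n)² = (6 + 7)² = 13² = 169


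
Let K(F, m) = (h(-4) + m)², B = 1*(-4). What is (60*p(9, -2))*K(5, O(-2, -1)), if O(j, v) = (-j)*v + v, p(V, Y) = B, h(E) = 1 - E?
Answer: -960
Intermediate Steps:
B = -4
p(V, Y) = -4
O(j, v) = v - j*v (O(j, v) = -j*v + v = v - j*v)
K(F, m) = (5 + m)² (K(F, m) = ((1 - 1*(-4)) + m)² = ((1 + 4) + m)² = (5 + m)²)
(60*p(9, -2))*K(5, O(-2, -1)) = (60*(-4))*(5 - (1 - 1*(-2)))² = -240*(5 - (1 + 2))² = -240*(5 - 1*3)² = -240*(5 - 3)² = -240*2² = -240*4 = -960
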